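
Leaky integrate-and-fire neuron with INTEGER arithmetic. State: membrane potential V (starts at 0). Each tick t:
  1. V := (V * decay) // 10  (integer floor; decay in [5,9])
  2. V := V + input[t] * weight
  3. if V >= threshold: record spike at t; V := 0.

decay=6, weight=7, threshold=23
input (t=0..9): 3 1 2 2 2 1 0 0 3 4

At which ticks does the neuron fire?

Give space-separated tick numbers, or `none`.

Answer: 2 8 9

Derivation:
t=0: input=3 -> V=21
t=1: input=1 -> V=19
t=2: input=2 -> V=0 FIRE
t=3: input=2 -> V=14
t=4: input=2 -> V=22
t=5: input=1 -> V=20
t=6: input=0 -> V=12
t=7: input=0 -> V=7
t=8: input=3 -> V=0 FIRE
t=9: input=4 -> V=0 FIRE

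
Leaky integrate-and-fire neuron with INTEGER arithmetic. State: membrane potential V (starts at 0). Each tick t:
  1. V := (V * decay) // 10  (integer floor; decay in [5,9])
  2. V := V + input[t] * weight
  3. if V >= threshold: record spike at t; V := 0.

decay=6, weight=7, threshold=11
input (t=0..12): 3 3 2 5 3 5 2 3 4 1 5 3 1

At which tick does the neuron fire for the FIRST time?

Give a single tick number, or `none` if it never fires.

t=0: input=3 -> V=0 FIRE
t=1: input=3 -> V=0 FIRE
t=2: input=2 -> V=0 FIRE
t=3: input=5 -> V=0 FIRE
t=4: input=3 -> V=0 FIRE
t=5: input=5 -> V=0 FIRE
t=6: input=2 -> V=0 FIRE
t=7: input=3 -> V=0 FIRE
t=8: input=4 -> V=0 FIRE
t=9: input=1 -> V=7
t=10: input=5 -> V=0 FIRE
t=11: input=3 -> V=0 FIRE
t=12: input=1 -> V=7

Answer: 0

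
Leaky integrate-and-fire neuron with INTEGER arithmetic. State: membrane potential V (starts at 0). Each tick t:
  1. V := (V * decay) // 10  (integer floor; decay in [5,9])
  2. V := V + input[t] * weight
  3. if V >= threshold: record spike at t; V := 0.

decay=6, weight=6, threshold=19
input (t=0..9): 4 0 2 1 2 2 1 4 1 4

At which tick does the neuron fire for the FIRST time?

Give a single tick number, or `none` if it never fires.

Answer: 0

Derivation:
t=0: input=4 -> V=0 FIRE
t=1: input=0 -> V=0
t=2: input=2 -> V=12
t=3: input=1 -> V=13
t=4: input=2 -> V=0 FIRE
t=5: input=2 -> V=12
t=6: input=1 -> V=13
t=7: input=4 -> V=0 FIRE
t=8: input=1 -> V=6
t=9: input=4 -> V=0 FIRE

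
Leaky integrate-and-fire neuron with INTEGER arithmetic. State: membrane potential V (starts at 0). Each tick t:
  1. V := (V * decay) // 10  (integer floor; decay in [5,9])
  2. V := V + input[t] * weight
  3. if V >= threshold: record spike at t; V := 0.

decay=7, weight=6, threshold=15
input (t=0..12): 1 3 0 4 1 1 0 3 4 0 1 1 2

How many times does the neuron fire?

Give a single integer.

t=0: input=1 -> V=6
t=1: input=3 -> V=0 FIRE
t=2: input=0 -> V=0
t=3: input=4 -> V=0 FIRE
t=4: input=1 -> V=6
t=5: input=1 -> V=10
t=6: input=0 -> V=7
t=7: input=3 -> V=0 FIRE
t=8: input=4 -> V=0 FIRE
t=9: input=0 -> V=0
t=10: input=1 -> V=6
t=11: input=1 -> V=10
t=12: input=2 -> V=0 FIRE

Answer: 5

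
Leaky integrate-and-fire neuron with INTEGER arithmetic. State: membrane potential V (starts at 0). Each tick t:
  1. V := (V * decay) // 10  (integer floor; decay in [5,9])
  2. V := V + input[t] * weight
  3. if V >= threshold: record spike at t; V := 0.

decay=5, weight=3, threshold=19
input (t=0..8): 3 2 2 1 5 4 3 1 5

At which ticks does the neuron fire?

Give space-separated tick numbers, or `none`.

Answer: 4 8

Derivation:
t=0: input=3 -> V=9
t=1: input=2 -> V=10
t=2: input=2 -> V=11
t=3: input=1 -> V=8
t=4: input=5 -> V=0 FIRE
t=5: input=4 -> V=12
t=6: input=3 -> V=15
t=7: input=1 -> V=10
t=8: input=5 -> V=0 FIRE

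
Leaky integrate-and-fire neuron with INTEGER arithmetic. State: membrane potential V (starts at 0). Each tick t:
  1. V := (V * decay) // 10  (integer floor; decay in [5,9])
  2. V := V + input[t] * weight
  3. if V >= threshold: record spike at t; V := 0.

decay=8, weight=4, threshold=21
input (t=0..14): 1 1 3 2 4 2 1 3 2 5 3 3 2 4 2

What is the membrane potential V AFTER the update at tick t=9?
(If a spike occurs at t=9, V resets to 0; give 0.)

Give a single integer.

Answer: 0

Derivation:
t=0: input=1 -> V=4
t=1: input=1 -> V=7
t=2: input=3 -> V=17
t=3: input=2 -> V=0 FIRE
t=4: input=4 -> V=16
t=5: input=2 -> V=20
t=6: input=1 -> V=20
t=7: input=3 -> V=0 FIRE
t=8: input=2 -> V=8
t=9: input=5 -> V=0 FIRE
t=10: input=3 -> V=12
t=11: input=3 -> V=0 FIRE
t=12: input=2 -> V=8
t=13: input=4 -> V=0 FIRE
t=14: input=2 -> V=8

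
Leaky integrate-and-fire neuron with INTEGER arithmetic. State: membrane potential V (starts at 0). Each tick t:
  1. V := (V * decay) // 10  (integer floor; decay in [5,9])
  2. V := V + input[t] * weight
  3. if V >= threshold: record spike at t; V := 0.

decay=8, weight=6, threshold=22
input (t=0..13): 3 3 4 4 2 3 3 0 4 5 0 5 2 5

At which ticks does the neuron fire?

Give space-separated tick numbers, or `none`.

Answer: 1 2 3 5 8 9 11 13

Derivation:
t=0: input=3 -> V=18
t=1: input=3 -> V=0 FIRE
t=2: input=4 -> V=0 FIRE
t=3: input=4 -> V=0 FIRE
t=4: input=2 -> V=12
t=5: input=3 -> V=0 FIRE
t=6: input=3 -> V=18
t=7: input=0 -> V=14
t=8: input=4 -> V=0 FIRE
t=9: input=5 -> V=0 FIRE
t=10: input=0 -> V=0
t=11: input=5 -> V=0 FIRE
t=12: input=2 -> V=12
t=13: input=5 -> V=0 FIRE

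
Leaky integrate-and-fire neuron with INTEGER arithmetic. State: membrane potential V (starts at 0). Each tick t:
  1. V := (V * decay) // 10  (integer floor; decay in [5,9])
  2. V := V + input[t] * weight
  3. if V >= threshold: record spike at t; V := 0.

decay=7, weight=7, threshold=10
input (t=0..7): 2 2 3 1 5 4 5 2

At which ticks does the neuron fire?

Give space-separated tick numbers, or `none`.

Answer: 0 1 2 4 5 6 7

Derivation:
t=0: input=2 -> V=0 FIRE
t=1: input=2 -> V=0 FIRE
t=2: input=3 -> V=0 FIRE
t=3: input=1 -> V=7
t=4: input=5 -> V=0 FIRE
t=5: input=4 -> V=0 FIRE
t=6: input=5 -> V=0 FIRE
t=7: input=2 -> V=0 FIRE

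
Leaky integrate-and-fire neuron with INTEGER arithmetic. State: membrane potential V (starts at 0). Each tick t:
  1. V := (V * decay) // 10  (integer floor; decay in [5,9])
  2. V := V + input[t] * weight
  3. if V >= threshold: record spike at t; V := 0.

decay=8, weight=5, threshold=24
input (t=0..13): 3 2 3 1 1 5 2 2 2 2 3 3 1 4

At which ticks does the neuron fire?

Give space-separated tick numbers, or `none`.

t=0: input=3 -> V=15
t=1: input=2 -> V=22
t=2: input=3 -> V=0 FIRE
t=3: input=1 -> V=5
t=4: input=1 -> V=9
t=5: input=5 -> V=0 FIRE
t=6: input=2 -> V=10
t=7: input=2 -> V=18
t=8: input=2 -> V=0 FIRE
t=9: input=2 -> V=10
t=10: input=3 -> V=23
t=11: input=3 -> V=0 FIRE
t=12: input=1 -> V=5
t=13: input=4 -> V=0 FIRE

Answer: 2 5 8 11 13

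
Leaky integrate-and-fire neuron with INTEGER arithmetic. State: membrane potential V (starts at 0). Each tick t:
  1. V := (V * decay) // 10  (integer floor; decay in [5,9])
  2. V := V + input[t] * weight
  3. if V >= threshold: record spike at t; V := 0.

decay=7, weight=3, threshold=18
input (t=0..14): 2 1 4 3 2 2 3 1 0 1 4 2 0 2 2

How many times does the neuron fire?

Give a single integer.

t=0: input=2 -> V=6
t=1: input=1 -> V=7
t=2: input=4 -> V=16
t=3: input=3 -> V=0 FIRE
t=4: input=2 -> V=6
t=5: input=2 -> V=10
t=6: input=3 -> V=16
t=7: input=1 -> V=14
t=8: input=0 -> V=9
t=9: input=1 -> V=9
t=10: input=4 -> V=0 FIRE
t=11: input=2 -> V=6
t=12: input=0 -> V=4
t=13: input=2 -> V=8
t=14: input=2 -> V=11

Answer: 2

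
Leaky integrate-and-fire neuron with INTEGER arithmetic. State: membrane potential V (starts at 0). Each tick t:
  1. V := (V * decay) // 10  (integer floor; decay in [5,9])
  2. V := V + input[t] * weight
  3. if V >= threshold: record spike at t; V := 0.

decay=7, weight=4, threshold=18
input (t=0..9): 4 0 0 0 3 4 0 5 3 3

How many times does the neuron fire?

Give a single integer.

t=0: input=4 -> V=16
t=1: input=0 -> V=11
t=2: input=0 -> V=7
t=3: input=0 -> V=4
t=4: input=3 -> V=14
t=5: input=4 -> V=0 FIRE
t=6: input=0 -> V=0
t=7: input=5 -> V=0 FIRE
t=8: input=3 -> V=12
t=9: input=3 -> V=0 FIRE

Answer: 3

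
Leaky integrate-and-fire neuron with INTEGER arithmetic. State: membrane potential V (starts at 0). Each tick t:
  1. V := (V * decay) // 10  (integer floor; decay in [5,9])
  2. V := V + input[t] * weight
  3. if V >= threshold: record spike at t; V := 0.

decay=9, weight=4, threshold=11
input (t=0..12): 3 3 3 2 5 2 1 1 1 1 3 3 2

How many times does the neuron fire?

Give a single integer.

t=0: input=3 -> V=0 FIRE
t=1: input=3 -> V=0 FIRE
t=2: input=3 -> V=0 FIRE
t=3: input=2 -> V=8
t=4: input=5 -> V=0 FIRE
t=5: input=2 -> V=8
t=6: input=1 -> V=0 FIRE
t=7: input=1 -> V=4
t=8: input=1 -> V=7
t=9: input=1 -> V=10
t=10: input=3 -> V=0 FIRE
t=11: input=3 -> V=0 FIRE
t=12: input=2 -> V=8

Answer: 7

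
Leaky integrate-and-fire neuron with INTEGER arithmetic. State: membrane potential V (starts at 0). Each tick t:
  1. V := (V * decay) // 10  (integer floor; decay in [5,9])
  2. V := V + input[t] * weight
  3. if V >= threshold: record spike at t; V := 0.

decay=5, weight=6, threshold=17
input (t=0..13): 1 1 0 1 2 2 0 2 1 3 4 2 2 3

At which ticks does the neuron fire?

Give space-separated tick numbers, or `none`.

Answer: 5 9 10 12 13

Derivation:
t=0: input=1 -> V=6
t=1: input=1 -> V=9
t=2: input=0 -> V=4
t=3: input=1 -> V=8
t=4: input=2 -> V=16
t=5: input=2 -> V=0 FIRE
t=6: input=0 -> V=0
t=7: input=2 -> V=12
t=8: input=1 -> V=12
t=9: input=3 -> V=0 FIRE
t=10: input=4 -> V=0 FIRE
t=11: input=2 -> V=12
t=12: input=2 -> V=0 FIRE
t=13: input=3 -> V=0 FIRE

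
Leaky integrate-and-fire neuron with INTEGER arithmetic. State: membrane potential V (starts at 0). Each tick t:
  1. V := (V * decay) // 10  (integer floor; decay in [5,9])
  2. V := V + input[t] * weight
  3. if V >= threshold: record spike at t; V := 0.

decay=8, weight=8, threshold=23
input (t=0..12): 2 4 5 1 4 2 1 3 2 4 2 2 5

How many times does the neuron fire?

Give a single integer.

t=0: input=2 -> V=16
t=1: input=4 -> V=0 FIRE
t=2: input=5 -> V=0 FIRE
t=3: input=1 -> V=8
t=4: input=4 -> V=0 FIRE
t=5: input=2 -> V=16
t=6: input=1 -> V=20
t=7: input=3 -> V=0 FIRE
t=8: input=2 -> V=16
t=9: input=4 -> V=0 FIRE
t=10: input=2 -> V=16
t=11: input=2 -> V=0 FIRE
t=12: input=5 -> V=0 FIRE

Answer: 7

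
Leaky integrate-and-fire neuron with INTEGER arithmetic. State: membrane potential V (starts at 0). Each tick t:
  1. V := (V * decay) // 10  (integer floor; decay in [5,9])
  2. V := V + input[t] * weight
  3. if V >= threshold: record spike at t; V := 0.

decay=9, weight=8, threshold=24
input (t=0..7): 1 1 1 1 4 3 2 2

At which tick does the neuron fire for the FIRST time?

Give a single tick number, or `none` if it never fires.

t=0: input=1 -> V=8
t=1: input=1 -> V=15
t=2: input=1 -> V=21
t=3: input=1 -> V=0 FIRE
t=4: input=4 -> V=0 FIRE
t=5: input=3 -> V=0 FIRE
t=6: input=2 -> V=16
t=7: input=2 -> V=0 FIRE

Answer: 3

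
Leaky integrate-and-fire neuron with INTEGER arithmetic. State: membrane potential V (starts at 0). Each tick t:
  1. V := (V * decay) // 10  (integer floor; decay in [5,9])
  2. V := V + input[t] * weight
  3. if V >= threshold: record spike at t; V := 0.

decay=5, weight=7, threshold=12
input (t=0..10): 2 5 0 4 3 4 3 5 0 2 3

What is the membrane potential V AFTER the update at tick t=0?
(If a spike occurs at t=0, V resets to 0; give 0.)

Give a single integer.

t=0: input=2 -> V=0 FIRE
t=1: input=5 -> V=0 FIRE
t=2: input=0 -> V=0
t=3: input=4 -> V=0 FIRE
t=4: input=3 -> V=0 FIRE
t=5: input=4 -> V=0 FIRE
t=6: input=3 -> V=0 FIRE
t=7: input=5 -> V=0 FIRE
t=8: input=0 -> V=0
t=9: input=2 -> V=0 FIRE
t=10: input=3 -> V=0 FIRE

Answer: 0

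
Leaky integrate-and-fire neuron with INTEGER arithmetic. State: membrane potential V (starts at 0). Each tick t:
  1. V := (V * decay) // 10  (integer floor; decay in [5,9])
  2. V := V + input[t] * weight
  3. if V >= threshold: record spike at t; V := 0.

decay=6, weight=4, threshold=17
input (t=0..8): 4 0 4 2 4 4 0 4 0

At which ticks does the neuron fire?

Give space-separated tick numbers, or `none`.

t=0: input=4 -> V=16
t=1: input=0 -> V=9
t=2: input=4 -> V=0 FIRE
t=3: input=2 -> V=8
t=4: input=4 -> V=0 FIRE
t=5: input=4 -> V=16
t=6: input=0 -> V=9
t=7: input=4 -> V=0 FIRE
t=8: input=0 -> V=0

Answer: 2 4 7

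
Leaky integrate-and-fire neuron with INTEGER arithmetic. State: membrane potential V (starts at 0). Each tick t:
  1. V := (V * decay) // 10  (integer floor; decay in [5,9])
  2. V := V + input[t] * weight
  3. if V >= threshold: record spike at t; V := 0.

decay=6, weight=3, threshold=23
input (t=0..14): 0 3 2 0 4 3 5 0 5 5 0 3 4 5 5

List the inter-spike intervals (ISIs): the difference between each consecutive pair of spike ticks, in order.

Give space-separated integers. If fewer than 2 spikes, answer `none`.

t=0: input=0 -> V=0
t=1: input=3 -> V=9
t=2: input=2 -> V=11
t=3: input=0 -> V=6
t=4: input=4 -> V=15
t=5: input=3 -> V=18
t=6: input=5 -> V=0 FIRE
t=7: input=0 -> V=0
t=8: input=5 -> V=15
t=9: input=5 -> V=0 FIRE
t=10: input=0 -> V=0
t=11: input=3 -> V=9
t=12: input=4 -> V=17
t=13: input=5 -> V=0 FIRE
t=14: input=5 -> V=15

Answer: 3 4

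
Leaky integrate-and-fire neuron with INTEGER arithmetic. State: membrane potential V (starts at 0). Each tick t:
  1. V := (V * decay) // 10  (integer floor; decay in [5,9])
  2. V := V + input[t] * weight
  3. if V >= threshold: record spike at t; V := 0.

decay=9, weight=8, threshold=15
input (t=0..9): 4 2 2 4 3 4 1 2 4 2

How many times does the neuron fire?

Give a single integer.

Answer: 9

Derivation:
t=0: input=4 -> V=0 FIRE
t=1: input=2 -> V=0 FIRE
t=2: input=2 -> V=0 FIRE
t=3: input=4 -> V=0 FIRE
t=4: input=3 -> V=0 FIRE
t=5: input=4 -> V=0 FIRE
t=6: input=1 -> V=8
t=7: input=2 -> V=0 FIRE
t=8: input=4 -> V=0 FIRE
t=9: input=2 -> V=0 FIRE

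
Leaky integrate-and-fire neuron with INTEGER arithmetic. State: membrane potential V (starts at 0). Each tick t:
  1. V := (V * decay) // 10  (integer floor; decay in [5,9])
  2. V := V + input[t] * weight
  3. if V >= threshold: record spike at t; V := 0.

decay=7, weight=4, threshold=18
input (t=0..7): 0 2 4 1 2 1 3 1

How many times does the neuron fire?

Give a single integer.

t=0: input=0 -> V=0
t=1: input=2 -> V=8
t=2: input=4 -> V=0 FIRE
t=3: input=1 -> V=4
t=4: input=2 -> V=10
t=5: input=1 -> V=11
t=6: input=3 -> V=0 FIRE
t=7: input=1 -> V=4

Answer: 2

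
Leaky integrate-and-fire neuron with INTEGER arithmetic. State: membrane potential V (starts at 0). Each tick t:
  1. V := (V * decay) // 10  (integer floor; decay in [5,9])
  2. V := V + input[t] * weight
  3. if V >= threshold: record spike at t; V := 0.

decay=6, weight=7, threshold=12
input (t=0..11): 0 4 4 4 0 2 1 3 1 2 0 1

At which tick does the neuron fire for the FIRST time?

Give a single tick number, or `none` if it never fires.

t=0: input=0 -> V=0
t=1: input=4 -> V=0 FIRE
t=2: input=4 -> V=0 FIRE
t=3: input=4 -> V=0 FIRE
t=4: input=0 -> V=0
t=5: input=2 -> V=0 FIRE
t=6: input=1 -> V=7
t=7: input=3 -> V=0 FIRE
t=8: input=1 -> V=7
t=9: input=2 -> V=0 FIRE
t=10: input=0 -> V=0
t=11: input=1 -> V=7

Answer: 1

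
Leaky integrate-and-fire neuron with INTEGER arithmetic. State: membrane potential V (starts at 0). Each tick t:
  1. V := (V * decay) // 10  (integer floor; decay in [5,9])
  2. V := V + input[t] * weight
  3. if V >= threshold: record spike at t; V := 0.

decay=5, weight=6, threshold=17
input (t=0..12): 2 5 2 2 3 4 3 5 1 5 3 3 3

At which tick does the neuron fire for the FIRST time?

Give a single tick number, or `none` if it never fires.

t=0: input=2 -> V=12
t=1: input=5 -> V=0 FIRE
t=2: input=2 -> V=12
t=3: input=2 -> V=0 FIRE
t=4: input=3 -> V=0 FIRE
t=5: input=4 -> V=0 FIRE
t=6: input=3 -> V=0 FIRE
t=7: input=5 -> V=0 FIRE
t=8: input=1 -> V=6
t=9: input=5 -> V=0 FIRE
t=10: input=3 -> V=0 FIRE
t=11: input=3 -> V=0 FIRE
t=12: input=3 -> V=0 FIRE

Answer: 1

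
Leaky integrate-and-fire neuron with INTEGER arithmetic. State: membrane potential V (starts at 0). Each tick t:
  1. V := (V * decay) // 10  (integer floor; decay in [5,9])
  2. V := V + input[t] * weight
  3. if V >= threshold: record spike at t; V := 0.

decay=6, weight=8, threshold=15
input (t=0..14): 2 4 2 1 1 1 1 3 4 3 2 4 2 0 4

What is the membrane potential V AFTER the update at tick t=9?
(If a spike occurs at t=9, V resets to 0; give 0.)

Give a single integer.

Answer: 0

Derivation:
t=0: input=2 -> V=0 FIRE
t=1: input=4 -> V=0 FIRE
t=2: input=2 -> V=0 FIRE
t=3: input=1 -> V=8
t=4: input=1 -> V=12
t=5: input=1 -> V=0 FIRE
t=6: input=1 -> V=8
t=7: input=3 -> V=0 FIRE
t=8: input=4 -> V=0 FIRE
t=9: input=3 -> V=0 FIRE
t=10: input=2 -> V=0 FIRE
t=11: input=4 -> V=0 FIRE
t=12: input=2 -> V=0 FIRE
t=13: input=0 -> V=0
t=14: input=4 -> V=0 FIRE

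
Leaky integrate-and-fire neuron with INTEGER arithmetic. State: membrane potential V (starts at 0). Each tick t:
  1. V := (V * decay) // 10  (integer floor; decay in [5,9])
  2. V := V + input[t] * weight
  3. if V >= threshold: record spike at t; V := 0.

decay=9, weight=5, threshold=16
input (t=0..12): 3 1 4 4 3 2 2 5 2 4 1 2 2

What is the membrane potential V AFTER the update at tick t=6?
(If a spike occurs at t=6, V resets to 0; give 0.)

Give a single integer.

t=0: input=3 -> V=15
t=1: input=1 -> V=0 FIRE
t=2: input=4 -> V=0 FIRE
t=3: input=4 -> V=0 FIRE
t=4: input=3 -> V=15
t=5: input=2 -> V=0 FIRE
t=6: input=2 -> V=10
t=7: input=5 -> V=0 FIRE
t=8: input=2 -> V=10
t=9: input=4 -> V=0 FIRE
t=10: input=1 -> V=5
t=11: input=2 -> V=14
t=12: input=2 -> V=0 FIRE

Answer: 10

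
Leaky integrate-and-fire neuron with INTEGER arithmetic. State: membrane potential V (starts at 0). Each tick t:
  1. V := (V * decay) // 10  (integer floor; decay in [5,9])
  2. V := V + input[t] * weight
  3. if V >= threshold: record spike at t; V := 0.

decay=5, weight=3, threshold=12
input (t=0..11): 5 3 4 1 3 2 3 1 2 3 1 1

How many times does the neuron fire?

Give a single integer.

t=0: input=5 -> V=0 FIRE
t=1: input=3 -> V=9
t=2: input=4 -> V=0 FIRE
t=3: input=1 -> V=3
t=4: input=3 -> V=10
t=5: input=2 -> V=11
t=6: input=3 -> V=0 FIRE
t=7: input=1 -> V=3
t=8: input=2 -> V=7
t=9: input=3 -> V=0 FIRE
t=10: input=1 -> V=3
t=11: input=1 -> V=4

Answer: 4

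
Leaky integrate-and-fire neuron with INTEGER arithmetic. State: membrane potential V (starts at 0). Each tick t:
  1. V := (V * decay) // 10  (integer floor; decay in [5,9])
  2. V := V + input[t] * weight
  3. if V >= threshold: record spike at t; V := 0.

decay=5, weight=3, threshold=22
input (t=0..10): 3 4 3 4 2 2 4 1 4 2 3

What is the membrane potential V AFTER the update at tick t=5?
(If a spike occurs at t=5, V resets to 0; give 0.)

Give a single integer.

Answer: 14

Derivation:
t=0: input=3 -> V=9
t=1: input=4 -> V=16
t=2: input=3 -> V=17
t=3: input=4 -> V=20
t=4: input=2 -> V=16
t=5: input=2 -> V=14
t=6: input=4 -> V=19
t=7: input=1 -> V=12
t=8: input=4 -> V=18
t=9: input=2 -> V=15
t=10: input=3 -> V=16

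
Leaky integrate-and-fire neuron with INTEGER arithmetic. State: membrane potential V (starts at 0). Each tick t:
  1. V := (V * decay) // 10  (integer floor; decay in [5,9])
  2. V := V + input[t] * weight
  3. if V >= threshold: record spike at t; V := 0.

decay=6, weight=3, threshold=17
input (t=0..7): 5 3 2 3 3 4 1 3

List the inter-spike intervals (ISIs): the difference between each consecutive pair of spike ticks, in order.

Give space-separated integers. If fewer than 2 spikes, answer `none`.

t=0: input=5 -> V=15
t=1: input=3 -> V=0 FIRE
t=2: input=2 -> V=6
t=3: input=3 -> V=12
t=4: input=3 -> V=16
t=5: input=4 -> V=0 FIRE
t=6: input=1 -> V=3
t=7: input=3 -> V=10

Answer: 4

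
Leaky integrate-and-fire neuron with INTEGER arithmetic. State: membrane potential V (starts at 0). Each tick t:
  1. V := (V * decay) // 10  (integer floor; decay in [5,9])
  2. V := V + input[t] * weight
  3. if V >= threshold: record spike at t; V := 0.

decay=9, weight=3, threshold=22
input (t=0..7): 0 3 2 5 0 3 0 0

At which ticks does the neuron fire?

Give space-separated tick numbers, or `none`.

Answer: 3

Derivation:
t=0: input=0 -> V=0
t=1: input=3 -> V=9
t=2: input=2 -> V=14
t=3: input=5 -> V=0 FIRE
t=4: input=0 -> V=0
t=5: input=3 -> V=9
t=6: input=0 -> V=8
t=7: input=0 -> V=7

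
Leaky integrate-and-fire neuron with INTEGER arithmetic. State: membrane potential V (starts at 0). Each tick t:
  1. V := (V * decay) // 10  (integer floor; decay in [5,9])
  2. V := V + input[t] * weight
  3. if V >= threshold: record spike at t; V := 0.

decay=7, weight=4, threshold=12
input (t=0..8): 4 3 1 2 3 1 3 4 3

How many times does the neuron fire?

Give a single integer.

Answer: 6

Derivation:
t=0: input=4 -> V=0 FIRE
t=1: input=3 -> V=0 FIRE
t=2: input=1 -> V=4
t=3: input=2 -> V=10
t=4: input=3 -> V=0 FIRE
t=5: input=1 -> V=4
t=6: input=3 -> V=0 FIRE
t=7: input=4 -> V=0 FIRE
t=8: input=3 -> V=0 FIRE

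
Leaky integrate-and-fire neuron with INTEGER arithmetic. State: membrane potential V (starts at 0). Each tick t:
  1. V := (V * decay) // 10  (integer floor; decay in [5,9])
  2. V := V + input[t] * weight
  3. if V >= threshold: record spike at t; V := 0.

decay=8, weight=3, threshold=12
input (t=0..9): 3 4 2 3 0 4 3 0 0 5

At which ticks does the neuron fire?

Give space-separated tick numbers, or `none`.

Answer: 1 3 5 9

Derivation:
t=0: input=3 -> V=9
t=1: input=4 -> V=0 FIRE
t=2: input=2 -> V=6
t=3: input=3 -> V=0 FIRE
t=4: input=0 -> V=0
t=5: input=4 -> V=0 FIRE
t=6: input=3 -> V=9
t=7: input=0 -> V=7
t=8: input=0 -> V=5
t=9: input=5 -> V=0 FIRE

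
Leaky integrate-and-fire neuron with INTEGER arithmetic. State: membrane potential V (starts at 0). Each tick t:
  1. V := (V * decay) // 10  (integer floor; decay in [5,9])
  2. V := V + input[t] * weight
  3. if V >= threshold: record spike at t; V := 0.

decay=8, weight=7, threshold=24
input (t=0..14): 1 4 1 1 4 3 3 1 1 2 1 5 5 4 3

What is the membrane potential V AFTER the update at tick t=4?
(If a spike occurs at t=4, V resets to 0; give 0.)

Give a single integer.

Answer: 0

Derivation:
t=0: input=1 -> V=7
t=1: input=4 -> V=0 FIRE
t=2: input=1 -> V=7
t=3: input=1 -> V=12
t=4: input=4 -> V=0 FIRE
t=5: input=3 -> V=21
t=6: input=3 -> V=0 FIRE
t=7: input=1 -> V=7
t=8: input=1 -> V=12
t=9: input=2 -> V=23
t=10: input=1 -> V=0 FIRE
t=11: input=5 -> V=0 FIRE
t=12: input=5 -> V=0 FIRE
t=13: input=4 -> V=0 FIRE
t=14: input=3 -> V=21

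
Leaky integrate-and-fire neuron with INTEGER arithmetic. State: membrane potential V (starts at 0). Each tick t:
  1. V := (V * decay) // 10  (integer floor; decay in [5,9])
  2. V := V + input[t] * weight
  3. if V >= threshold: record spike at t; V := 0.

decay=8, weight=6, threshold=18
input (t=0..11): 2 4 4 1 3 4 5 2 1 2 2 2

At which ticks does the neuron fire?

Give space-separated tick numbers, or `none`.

Answer: 1 2 4 5 6 9 11

Derivation:
t=0: input=2 -> V=12
t=1: input=4 -> V=0 FIRE
t=2: input=4 -> V=0 FIRE
t=3: input=1 -> V=6
t=4: input=3 -> V=0 FIRE
t=5: input=4 -> V=0 FIRE
t=6: input=5 -> V=0 FIRE
t=7: input=2 -> V=12
t=8: input=1 -> V=15
t=9: input=2 -> V=0 FIRE
t=10: input=2 -> V=12
t=11: input=2 -> V=0 FIRE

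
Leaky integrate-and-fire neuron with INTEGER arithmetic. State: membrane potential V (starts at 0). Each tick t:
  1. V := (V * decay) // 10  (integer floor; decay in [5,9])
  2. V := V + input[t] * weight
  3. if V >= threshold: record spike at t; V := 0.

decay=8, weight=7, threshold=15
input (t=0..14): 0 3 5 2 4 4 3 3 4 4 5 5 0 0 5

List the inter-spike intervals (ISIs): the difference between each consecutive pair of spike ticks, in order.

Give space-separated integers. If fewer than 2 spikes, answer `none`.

Answer: 1 2 1 1 1 1 1 1 1 3

Derivation:
t=0: input=0 -> V=0
t=1: input=3 -> V=0 FIRE
t=2: input=5 -> V=0 FIRE
t=3: input=2 -> V=14
t=4: input=4 -> V=0 FIRE
t=5: input=4 -> V=0 FIRE
t=6: input=3 -> V=0 FIRE
t=7: input=3 -> V=0 FIRE
t=8: input=4 -> V=0 FIRE
t=9: input=4 -> V=0 FIRE
t=10: input=5 -> V=0 FIRE
t=11: input=5 -> V=0 FIRE
t=12: input=0 -> V=0
t=13: input=0 -> V=0
t=14: input=5 -> V=0 FIRE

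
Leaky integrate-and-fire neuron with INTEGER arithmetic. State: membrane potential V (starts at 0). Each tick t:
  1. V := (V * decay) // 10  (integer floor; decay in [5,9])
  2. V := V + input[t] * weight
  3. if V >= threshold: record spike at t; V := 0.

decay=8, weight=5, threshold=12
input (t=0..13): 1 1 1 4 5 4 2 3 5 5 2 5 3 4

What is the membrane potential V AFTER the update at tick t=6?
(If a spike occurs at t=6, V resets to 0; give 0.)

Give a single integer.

t=0: input=1 -> V=5
t=1: input=1 -> V=9
t=2: input=1 -> V=0 FIRE
t=3: input=4 -> V=0 FIRE
t=4: input=5 -> V=0 FIRE
t=5: input=4 -> V=0 FIRE
t=6: input=2 -> V=10
t=7: input=3 -> V=0 FIRE
t=8: input=5 -> V=0 FIRE
t=9: input=5 -> V=0 FIRE
t=10: input=2 -> V=10
t=11: input=5 -> V=0 FIRE
t=12: input=3 -> V=0 FIRE
t=13: input=4 -> V=0 FIRE

Answer: 10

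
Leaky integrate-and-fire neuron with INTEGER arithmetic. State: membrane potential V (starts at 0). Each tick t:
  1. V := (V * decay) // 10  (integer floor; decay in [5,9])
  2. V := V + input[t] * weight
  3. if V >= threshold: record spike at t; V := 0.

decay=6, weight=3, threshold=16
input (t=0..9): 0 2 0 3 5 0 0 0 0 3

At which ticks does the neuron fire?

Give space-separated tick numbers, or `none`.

Answer: 4

Derivation:
t=0: input=0 -> V=0
t=1: input=2 -> V=6
t=2: input=0 -> V=3
t=3: input=3 -> V=10
t=4: input=5 -> V=0 FIRE
t=5: input=0 -> V=0
t=6: input=0 -> V=0
t=7: input=0 -> V=0
t=8: input=0 -> V=0
t=9: input=3 -> V=9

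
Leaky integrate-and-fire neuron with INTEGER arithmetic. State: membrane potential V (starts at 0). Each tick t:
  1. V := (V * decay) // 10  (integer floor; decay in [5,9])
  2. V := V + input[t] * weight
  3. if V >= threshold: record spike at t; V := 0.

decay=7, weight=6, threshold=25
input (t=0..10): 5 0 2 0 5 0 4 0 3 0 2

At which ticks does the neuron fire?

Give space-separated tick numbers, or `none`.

t=0: input=5 -> V=0 FIRE
t=1: input=0 -> V=0
t=2: input=2 -> V=12
t=3: input=0 -> V=8
t=4: input=5 -> V=0 FIRE
t=5: input=0 -> V=0
t=6: input=4 -> V=24
t=7: input=0 -> V=16
t=8: input=3 -> V=0 FIRE
t=9: input=0 -> V=0
t=10: input=2 -> V=12

Answer: 0 4 8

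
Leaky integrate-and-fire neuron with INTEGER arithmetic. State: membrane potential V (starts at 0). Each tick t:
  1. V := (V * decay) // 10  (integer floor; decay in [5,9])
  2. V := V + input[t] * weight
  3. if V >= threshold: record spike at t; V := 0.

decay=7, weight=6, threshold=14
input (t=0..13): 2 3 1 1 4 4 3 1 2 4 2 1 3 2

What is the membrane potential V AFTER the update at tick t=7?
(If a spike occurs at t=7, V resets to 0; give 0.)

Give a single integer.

Answer: 6

Derivation:
t=0: input=2 -> V=12
t=1: input=3 -> V=0 FIRE
t=2: input=1 -> V=6
t=3: input=1 -> V=10
t=4: input=4 -> V=0 FIRE
t=5: input=4 -> V=0 FIRE
t=6: input=3 -> V=0 FIRE
t=7: input=1 -> V=6
t=8: input=2 -> V=0 FIRE
t=9: input=4 -> V=0 FIRE
t=10: input=2 -> V=12
t=11: input=1 -> V=0 FIRE
t=12: input=3 -> V=0 FIRE
t=13: input=2 -> V=12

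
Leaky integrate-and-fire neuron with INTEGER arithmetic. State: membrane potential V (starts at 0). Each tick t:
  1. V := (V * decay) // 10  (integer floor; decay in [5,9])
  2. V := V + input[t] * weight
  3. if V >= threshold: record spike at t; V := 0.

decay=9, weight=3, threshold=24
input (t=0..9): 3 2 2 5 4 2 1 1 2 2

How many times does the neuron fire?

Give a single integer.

Answer: 2

Derivation:
t=0: input=3 -> V=9
t=1: input=2 -> V=14
t=2: input=2 -> V=18
t=3: input=5 -> V=0 FIRE
t=4: input=4 -> V=12
t=5: input=2 -> V=16
t=6: input=1 -> V=17
t=7: input=1 -> V=18
t=8: input=2 -> V=22
t=9: input=2 -> V=0 FIRE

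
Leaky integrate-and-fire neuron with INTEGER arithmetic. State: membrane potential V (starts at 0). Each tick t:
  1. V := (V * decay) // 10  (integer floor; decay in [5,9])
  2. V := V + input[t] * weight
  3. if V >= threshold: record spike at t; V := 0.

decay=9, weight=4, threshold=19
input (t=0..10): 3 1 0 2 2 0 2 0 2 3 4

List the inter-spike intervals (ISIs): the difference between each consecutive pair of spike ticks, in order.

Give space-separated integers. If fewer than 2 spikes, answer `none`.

Answer: 5

Derivation:
t=0: input=3 -> V=12
t=1: input=1 -> V=14
t=2: input=0 -> V=12
t=3: input=2 -> V=18
t=4: input=2 -> V=0 FIRE
t=5: input=0 -> V=0
t=6: input=2 -> V=8
t=7: input=0 -> V=7
t=8: input=2 -> V=14
t=9: input=3 -> V=0 FIRE
t=10: input=4 -> V=16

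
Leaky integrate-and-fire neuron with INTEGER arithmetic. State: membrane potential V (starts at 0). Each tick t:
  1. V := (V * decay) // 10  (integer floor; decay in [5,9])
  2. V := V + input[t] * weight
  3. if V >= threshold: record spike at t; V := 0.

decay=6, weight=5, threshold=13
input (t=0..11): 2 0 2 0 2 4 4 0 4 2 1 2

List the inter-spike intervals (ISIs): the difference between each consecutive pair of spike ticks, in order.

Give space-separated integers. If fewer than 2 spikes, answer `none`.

Answer: 3 1 2 3

Derivation:
t=0: input=2 -> V=10
t=1: input=0 -> V=6
t=2: input=2 -> V=0 FIRE
t=3: input=0 -> V=0
t=4: input=2 -> V=10
t=5: input=4 -> V=0 FIRE
t=6: input=4 -> V=0 FIRE
t=7: input=0 -> V=0
t=8: input=4 -> V=0 FIRE
t=9: input=2 -> V=10
t=10: input=1 -> V=11
t=11: input=2 -> V=0 FIRE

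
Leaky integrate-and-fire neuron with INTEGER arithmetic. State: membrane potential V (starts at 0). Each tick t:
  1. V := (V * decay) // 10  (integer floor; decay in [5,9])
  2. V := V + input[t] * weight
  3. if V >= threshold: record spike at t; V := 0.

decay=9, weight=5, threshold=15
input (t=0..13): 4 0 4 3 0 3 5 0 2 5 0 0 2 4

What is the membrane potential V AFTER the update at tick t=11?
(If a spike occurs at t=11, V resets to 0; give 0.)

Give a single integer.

Answer: 0

Derivation:
t=0: input=4 -> V=0 FIRE
t=1: input=0 -> V=0
t=2: input=4 -> V=0 FIRE
t=3: input=3 -> V=0 FIRE
t=4: input=0 -> V=0
t=5: input=3 -> V=0 FIRE
t=6: input=5 -> V=0 FIRE
t=7: input=0 -> V=0
t=8: input=2 -> V=10
t=9: input=5 -> V=0 FIRE
t=10: input=0 -> V=0
t=11: input=0 -> V=0
t=12: input=2 -> V=10
t=13: input=4 -> V=0 FIRE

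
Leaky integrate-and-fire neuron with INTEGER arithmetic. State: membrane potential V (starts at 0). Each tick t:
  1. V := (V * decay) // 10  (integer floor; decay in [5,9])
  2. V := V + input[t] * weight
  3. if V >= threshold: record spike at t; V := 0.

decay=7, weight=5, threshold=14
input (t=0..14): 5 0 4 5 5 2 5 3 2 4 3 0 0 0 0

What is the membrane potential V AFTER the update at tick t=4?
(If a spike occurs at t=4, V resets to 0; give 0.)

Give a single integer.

t=0: input=5 -> V=0 FIRE
t=1: input=0 -> V=0
t=2: input=4 -> V=0 FIRE
t=3: input=5 -> V=0 FIRE
t=4: input=5 -> V=0 FIRE
t=5: input=2 -> V=10
t=6: input=5 -> V=0 FIRE
t=7: input=3 -> V=0 FIRE
t=8: input=2 -> V=10
t=9: input=4 -> V=0 FIRE
t=10: input=3 -> V=0 FIRE
t=11: input=0 -> V=0
t=12: input=0 -> V=0
t=13: input=0 -> V=0
t=14: input=0 -> V=0

Answer: 0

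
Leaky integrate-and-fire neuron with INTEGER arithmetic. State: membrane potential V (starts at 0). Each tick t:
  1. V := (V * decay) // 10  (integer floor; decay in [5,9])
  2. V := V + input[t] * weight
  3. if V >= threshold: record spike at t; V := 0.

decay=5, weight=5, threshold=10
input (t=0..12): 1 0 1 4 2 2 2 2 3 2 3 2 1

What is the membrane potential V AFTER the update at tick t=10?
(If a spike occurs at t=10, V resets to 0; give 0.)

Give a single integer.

Answer: 0

Derivation:
t=0: input=1 -> V=5
t=1: input=0 -> V=2
t=2: input=1 -> V=6
t=3: input=4 -> V=0 FIRE
t=4: input=2 -> V=0 FIRE
t=5: input=2 -> V=0 FIRE
t=6: input=2 -> V=0 FIRE
t=7: input=2 -> V=0 FIRE
t=8: input=3 -> V=0 FIRE
t=9: input=2 -> V=0 FIRE
t=10: input=3 -> V=0 FIRE
t=11: input=2 -> V=0 FIRE
t=12: input=1 -> V=5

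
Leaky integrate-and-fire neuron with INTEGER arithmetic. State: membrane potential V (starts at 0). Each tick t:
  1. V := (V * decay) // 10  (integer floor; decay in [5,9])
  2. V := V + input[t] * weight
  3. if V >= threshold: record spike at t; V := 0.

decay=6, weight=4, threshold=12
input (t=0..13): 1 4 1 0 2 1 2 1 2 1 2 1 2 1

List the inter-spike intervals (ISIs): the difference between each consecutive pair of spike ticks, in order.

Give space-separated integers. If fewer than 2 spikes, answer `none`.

t=0: input=1 -> V=4
t=1: input=4 -> V=0 FIRE
t=2: input=1 -> V=4
t=3: input=0 -> V=2
t=4: input=2 -> V=9
t=5: input=1 -> V=9
t=6: input=2 -> V=0 FIRE
t=7: input=1 -> V=4
t=8: input=2 -> V=10
t=9: input=1 -> V=10
t=10: input=2 -> V=0 FIRE
t=11: input=1 -> V=4
t=12: input=2 -> V=10
t=13: input=1 -> V=10

Answer: 5 4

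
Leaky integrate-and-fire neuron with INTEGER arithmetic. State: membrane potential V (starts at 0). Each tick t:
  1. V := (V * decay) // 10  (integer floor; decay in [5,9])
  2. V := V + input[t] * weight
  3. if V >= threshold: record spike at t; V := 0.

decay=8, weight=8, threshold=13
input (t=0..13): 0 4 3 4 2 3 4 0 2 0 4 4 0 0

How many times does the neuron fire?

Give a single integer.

Answer: 9

Derivation:
t=0: input=0 -> V=0
t=1: input=4 -> V=0 FIRE
t=2: input=3 -> V=0 FIRE
t=3: input=4 -> V=0 FIRE
t=4: input=2 -> V=0 FIRE
t=5: input=3 -> V=0 FIRE
t=6: input=4 -> V=0 FIRE
t=7: input=0 -> V=0
t=8: input=2 -> V=0 FIRE
t=9: input=0 -> V=0
t=10: input=4 -> V=0 FIRE
t=11: input=4 -> V=0 FIRE
t=12: input=0 -> V=0
t=13: input=0 -> V=0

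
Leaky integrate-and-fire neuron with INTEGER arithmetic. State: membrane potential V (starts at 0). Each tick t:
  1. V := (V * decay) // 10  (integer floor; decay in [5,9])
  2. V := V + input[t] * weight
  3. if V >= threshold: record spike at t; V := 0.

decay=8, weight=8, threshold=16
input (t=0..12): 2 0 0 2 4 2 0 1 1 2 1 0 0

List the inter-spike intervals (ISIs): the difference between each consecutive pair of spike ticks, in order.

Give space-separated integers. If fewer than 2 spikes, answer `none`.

t=0: input=2 -> V=0 FIRE
t=1: input=0 -> V=0
t=2: input=0 -> V=0
t=3: input=2 -> V=0 FIRE
t=4: input=4 -> V=0 FIRE
t=5: input=2 -> V=0 FIRE
t=6: input=0 -> V=0
t=7: input=1 -> V=8
t=8: input=1 -> V=14
t=9: input=2 -> V=0 FIRE
t=10: input=1 -> V=8
t=11: input=0 -> V=6
t=12: input=0 -> V=4

Answer: 3 1 1 4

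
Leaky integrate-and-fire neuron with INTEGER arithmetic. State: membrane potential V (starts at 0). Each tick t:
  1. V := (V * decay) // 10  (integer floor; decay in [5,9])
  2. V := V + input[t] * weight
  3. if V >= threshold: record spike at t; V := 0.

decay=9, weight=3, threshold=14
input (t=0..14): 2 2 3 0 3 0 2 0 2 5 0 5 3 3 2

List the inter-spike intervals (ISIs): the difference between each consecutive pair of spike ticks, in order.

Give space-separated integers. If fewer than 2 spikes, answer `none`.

t=0: input=2 -> V=6
t=1: input=2 -> V=11
t=2: input=3 -> V=0 FIRE
t=3: input=0 -> V=0
t=4: input=3 -> V=9
t=5: input=0 -> V=8
t=6: input=2 -> V=13
t=7: input=0 -> V=11
t=8: input=2 -> V=0 FIRE
t=9: input=5 -> V=0 FIRE
t=10: input=0 -> V=0
t=11: input=5 -> V=0 FIRE
t=12: input=3 -> V=9
t=13: input=3 -> V=0 FIRE
t=14: input=2 -> V=6

Answer: 6 1 2 2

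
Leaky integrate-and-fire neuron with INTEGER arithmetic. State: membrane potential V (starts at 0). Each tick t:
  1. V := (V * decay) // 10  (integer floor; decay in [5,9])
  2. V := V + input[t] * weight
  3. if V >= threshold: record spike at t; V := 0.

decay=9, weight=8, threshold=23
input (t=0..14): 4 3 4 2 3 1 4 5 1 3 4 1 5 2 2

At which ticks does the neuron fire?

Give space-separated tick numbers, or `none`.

t=0: input=4 -> V=0 FIRE
t=1: input=3 -> V=0 FIRE
t=2: input=4 -> V=0 FIRE
t=3: input=2 -> V=16
t=4: input=3 -> V=0 FIRE
t=5: input=1 -> V=8
t=6: input=4 -> V=0 FIRE
t=7: input=5 -> V=0 FIRE
t=8: input=1 -> V=8
t=9: input=3 -> V=0 FIRE
t=10: input=4 -> V=0 FIRE
t=11: input=1 -> V=8
t=12: input=5 -> V=0 FIRE
t=13: input=2 -> V=16
t=14: input=2 -> V=0 FIRE

Answer: 0 1 2 4 6 7 9 10 12 14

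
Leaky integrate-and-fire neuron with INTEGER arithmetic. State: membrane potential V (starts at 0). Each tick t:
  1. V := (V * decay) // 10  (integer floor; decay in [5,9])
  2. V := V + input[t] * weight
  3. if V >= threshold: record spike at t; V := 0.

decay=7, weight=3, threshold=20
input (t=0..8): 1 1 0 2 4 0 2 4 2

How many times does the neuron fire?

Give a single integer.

t=0: input=1 -> V=3
t=1: input=1 -> V=5
t=2: input=0 -> V=3
t=3: input=2 -> V=8
t=4: input=4 -> V=17
t=5: input=0 -> V=11
t=6: input=2 -> V=13
t=7: input=4 -> V=0 FIRE
t=8: input=2 -> V=6

Answer: 1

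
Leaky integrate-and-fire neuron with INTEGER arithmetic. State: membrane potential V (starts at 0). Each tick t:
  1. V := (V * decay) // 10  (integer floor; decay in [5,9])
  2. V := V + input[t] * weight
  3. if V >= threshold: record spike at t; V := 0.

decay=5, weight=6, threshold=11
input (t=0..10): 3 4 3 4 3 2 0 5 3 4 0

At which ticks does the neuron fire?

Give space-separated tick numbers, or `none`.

Answer: 0 1 2 3 4 5 7 8 9

Derivation:
t=0: input=3 -> V=0 FIRE
t=1: input=4 -> V=0 FIRE
t=2: input=3 -> V=0 FIRE
t=3: input=4 -> V=0 FIRE
t=4: input=3 -> V=0 FIRE
t=5: input=2 -> V=0 FIRE
t=6: input=0 -> V=0
t=7: input=5 -> V=0 FIRE
t=8: input=3 -> V=0 FIRE
t=9: input=4 -> V=0 FIRE
t=10: input=0 -> V=0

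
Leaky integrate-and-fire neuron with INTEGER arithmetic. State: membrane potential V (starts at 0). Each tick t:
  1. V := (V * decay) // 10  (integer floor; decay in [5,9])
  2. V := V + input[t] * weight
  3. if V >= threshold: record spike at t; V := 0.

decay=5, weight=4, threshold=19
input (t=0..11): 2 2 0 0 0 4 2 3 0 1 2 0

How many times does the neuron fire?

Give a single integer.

t=0: input=2 -> V=8
t=1: input=2 -> V=12
t=2: input=0 -> V=6
t=3: input=0 -> V=3
t=4: input=0 -> V=1
t=5: input=4 -> V=16
t=6: input=2 -> V=16
t=7: input=3 -> V=0 FIRE
t=8: input=0 -> V=0
t=9: input=1 -> V=4
t=10: input=2 -> V=10
t=11: input=0 -> V=5

Answer: 1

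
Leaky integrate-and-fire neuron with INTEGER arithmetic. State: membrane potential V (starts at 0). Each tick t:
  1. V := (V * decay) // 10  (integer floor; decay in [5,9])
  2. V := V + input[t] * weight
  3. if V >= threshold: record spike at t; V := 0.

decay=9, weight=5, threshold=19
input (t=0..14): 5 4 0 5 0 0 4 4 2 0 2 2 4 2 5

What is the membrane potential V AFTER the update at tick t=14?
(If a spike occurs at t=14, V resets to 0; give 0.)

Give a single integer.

t=0: input=5 -> V=0 FIRE
t=1: input=4 -> V=0 FIRE
t=2: input=0 -> V=0
t=3: input=5 -> V=0 FIRE
t=4: input=0 -> V=0
t=5: input=0 -> V=0
t=6: input=4 -> V=0 FIRE
t=7: input=4 -> V=0 FIRE
t=8: input=2 -> V=10
t=9: input=0 -> V=9
t=10: input=2 -> V=18
t=11: input=2 -> V=0 FIRE
t=12: input=4 -> V=0 FIRE
t=13: input=2 -> V=10
t=14: input=5 -> V=0 FIRE

Answer: 0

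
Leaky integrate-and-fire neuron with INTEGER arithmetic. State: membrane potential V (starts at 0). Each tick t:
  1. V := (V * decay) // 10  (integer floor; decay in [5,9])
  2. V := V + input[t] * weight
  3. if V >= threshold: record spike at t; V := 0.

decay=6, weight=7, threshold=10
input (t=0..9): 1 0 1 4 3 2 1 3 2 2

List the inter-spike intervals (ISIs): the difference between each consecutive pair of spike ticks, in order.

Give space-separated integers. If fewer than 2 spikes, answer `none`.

t=0: input=1 -> V=7
t=1: input=0 -> V=4
t=2: input=1 -> V=9
t=3: input=4 -> V=0 FIRE
t=4: input=3 -> V=0 FIRE
t=5: input=2 -> V=0 FIRE
t=6: input=1 -> V=7
t=7: input=3 -> V=0 FIRE
t=8: input=2 -> V=0 FIRE
t=9: input=2 -> V=0 FIRE

Answer: 1 1 2 1 1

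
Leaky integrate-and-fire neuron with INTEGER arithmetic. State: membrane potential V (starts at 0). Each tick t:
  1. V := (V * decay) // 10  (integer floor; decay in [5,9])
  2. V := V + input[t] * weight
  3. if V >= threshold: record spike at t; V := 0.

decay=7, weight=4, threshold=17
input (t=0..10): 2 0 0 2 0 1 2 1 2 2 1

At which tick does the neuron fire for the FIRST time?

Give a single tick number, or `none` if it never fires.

t=0: input=2 -> V=8
t=1: input=0 -> V=5
t=2: input=0 -> V=3
t=3: input=2 -> V=10
t=4: input=0 -> V=7
t=5: input=1 -> V=8
t=6: input=2 -> V=13
t=7: input=1 -> V=13
t=8: input=2 -> V=0 FIRE
t=9: input=2 -> V=8
t=10: input=1 -> V=9

Answer: 8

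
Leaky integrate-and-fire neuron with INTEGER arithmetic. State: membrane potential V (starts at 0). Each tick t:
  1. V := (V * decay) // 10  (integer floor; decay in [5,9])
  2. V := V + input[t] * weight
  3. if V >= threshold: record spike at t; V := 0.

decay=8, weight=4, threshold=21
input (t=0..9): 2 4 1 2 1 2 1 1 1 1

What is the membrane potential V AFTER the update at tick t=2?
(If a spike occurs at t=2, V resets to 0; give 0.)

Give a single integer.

Answer: 4

Derivation:
t=0: input=2 -> V=8
t=1: input=4 -> V=0 FIRE
t=2: input=1 -> V=4
t=3: input=2 -> V=11
t=4: input=1 -> V=12
t=5: input=2 -> V=17
t=6: input=1 -> V=17
t=7: input=1 -> V=17
t=8: input=1 -> V=17
t=9: input=1 -> V=17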